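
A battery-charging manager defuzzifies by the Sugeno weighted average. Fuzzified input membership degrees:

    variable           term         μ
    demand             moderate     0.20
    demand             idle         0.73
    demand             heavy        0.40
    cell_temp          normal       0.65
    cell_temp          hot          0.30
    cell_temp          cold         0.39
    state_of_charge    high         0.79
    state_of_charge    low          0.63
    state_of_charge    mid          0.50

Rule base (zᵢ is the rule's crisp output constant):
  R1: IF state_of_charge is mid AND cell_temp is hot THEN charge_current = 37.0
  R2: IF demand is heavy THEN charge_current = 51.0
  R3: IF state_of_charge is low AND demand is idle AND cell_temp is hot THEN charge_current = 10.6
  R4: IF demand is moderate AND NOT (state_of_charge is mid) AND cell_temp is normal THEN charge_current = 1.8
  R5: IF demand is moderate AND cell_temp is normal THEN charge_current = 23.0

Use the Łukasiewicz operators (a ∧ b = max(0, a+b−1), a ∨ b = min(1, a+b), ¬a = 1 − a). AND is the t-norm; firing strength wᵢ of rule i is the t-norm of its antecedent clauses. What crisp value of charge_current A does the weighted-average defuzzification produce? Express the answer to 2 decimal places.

51.00

R1 (z=37.0): mid=0.50, hot=0.30; AND[max(0, a+b−1)] → w = 0.00
R2 (z=51.0): heavy=0.40 → w = 0.40
R3 (z=10.6): low=0.63, idle=0.73, hot=0.30; AND[max(0, a+b−1)] → w = 0.00
R4 (z=1.8): moderate=0.20, ¬mid=1−0.50=0.50, normal=0.65; AND[max(0, a+b−1)] → w = 0.00
R5 (z=23.0): moderate=0.20, normal=0.65; AND[max(0, a+b−1)] → w = 0.00
Weighted average = (0.00·37.0 + 0.40·51.0 + 0.00·10.6 + 0.00·1.8 + 0.00·23.0) / (0.00 + 0.40 + 0.00 + 0.00 + 0.00)
  = 20.4000 / 0.4000 = 51.00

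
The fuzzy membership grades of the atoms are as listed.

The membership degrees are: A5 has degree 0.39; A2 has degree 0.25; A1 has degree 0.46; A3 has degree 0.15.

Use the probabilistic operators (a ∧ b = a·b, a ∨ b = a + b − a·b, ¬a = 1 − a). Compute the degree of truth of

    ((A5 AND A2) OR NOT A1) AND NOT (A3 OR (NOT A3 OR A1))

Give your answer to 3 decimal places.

A5 AND A2 = a·b on (0.3900, 0.2500) = 0.0975
NOT A1 = 1 − 0.4600 = 0.5400
(A5 AND A2) OR NOT A1 = a + b − a·b on (0.0975, 0.5400) = 0.5849
NOT A3 = 1 − 0.1500 = 0.8500
NOT A3 OR A1 = a + b − a·b on (0.8500, 0.4600) = 0.9190
A3 OR (NOT A3 OR A1) = a + b − a·b on (0.1500, 0.9190) = 0.9311
NOT (A3 OR (NOT A3 OR A1)) = 1 − 0.9311 = 0.0689
((A5 AND A2) OR NOT A1) AND NOT (A3 OR (NOT A3 OR A1)) = a·b on (0.5849, 0.0689) = 0.0403

0.040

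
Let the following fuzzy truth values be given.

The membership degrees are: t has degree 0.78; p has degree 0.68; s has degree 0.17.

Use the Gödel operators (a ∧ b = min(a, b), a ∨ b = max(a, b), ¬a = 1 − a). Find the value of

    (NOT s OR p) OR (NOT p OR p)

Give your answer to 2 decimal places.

NOT s = 1 − 0.17 = 0.83
NOT s OR p = max(a, b) on (0.83, 0.68) = 0.83
NOT p = 1 − 0.68 = 0.32
NOT p OR p = max(a, b) on (0.32, 0.68) = 0.68
(NOT s OR p) OR (NOT p OR p) = max(a, b) on (0.83, 0.68) = 0.83

0.83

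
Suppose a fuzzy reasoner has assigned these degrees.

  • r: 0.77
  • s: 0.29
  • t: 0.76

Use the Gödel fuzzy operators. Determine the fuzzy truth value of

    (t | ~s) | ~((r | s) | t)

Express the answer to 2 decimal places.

0.76

~s = 1 − 0.29 = 0.71
t | ~s = max(a, b) on (0.76, 0.71) = 0.76
r | s = max(a, b) on (0.77, 0.29) = 0.77
(r | s) | t = max(a, b) on (0.77, 0.76) = 0.77
~((r | s) | t) = 1 − 0.77 = 0.23
(t | ~s) | ~((r | s) | t) = max(a, b) on (0.76, 0.23) = 0.76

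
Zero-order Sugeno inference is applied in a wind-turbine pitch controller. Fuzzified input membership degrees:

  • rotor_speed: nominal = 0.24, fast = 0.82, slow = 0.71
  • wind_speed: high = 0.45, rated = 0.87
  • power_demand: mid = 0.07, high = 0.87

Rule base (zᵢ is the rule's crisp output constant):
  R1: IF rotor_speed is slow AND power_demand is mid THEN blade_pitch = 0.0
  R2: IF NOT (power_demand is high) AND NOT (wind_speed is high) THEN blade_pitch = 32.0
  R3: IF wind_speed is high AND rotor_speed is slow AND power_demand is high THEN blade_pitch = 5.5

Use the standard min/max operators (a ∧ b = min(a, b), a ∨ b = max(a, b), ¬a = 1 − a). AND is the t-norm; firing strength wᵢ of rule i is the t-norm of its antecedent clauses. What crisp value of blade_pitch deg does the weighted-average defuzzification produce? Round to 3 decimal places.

10.208

R1 (z=0.0): slow=0.71, mid=0.07; AND[min(a, b)] → w = 0.07
R2 (z=32.0): ¬high=1−0.87=0.13, ¬high=1−0.45=0.55; AND[min(a, b)] → w = 0.13
R3 (z=5.5): high=0.45, slow=0.71, high=0.87; AND[min(a, b)] → w = 0.45
Weighted average = (0.07·0.0 + 0.13·32.0 + 0.45·5.5) / (0.07 + 0.13 + 0.45)
  = 6.6350 / 0.6500 = 10.208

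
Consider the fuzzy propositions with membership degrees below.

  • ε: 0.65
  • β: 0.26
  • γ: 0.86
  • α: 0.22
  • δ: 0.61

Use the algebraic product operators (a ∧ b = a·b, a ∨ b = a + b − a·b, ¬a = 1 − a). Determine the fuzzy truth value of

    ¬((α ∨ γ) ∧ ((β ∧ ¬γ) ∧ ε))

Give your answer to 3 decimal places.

α ∨ γ = a + b − a·b on (0.2200, 0.8600) = 0.8908
¬γ = 1 − 0.8600 = 0.1400
β ∧ ¬γ = a·b on (0.2600, 0.1400) = 0.0364
(β ∧ ¬γ) ∧ ε = a·b on (0.0364, 0.6500) = 0.0237
(α ∨ γ) ∧ ((β ∧ ¬γ) ∧ ε) = a·b on (0.8908, 0.0237) = 0.0211
¬((α ∨ γ) ∧ ((β ∧ ¬γ) ∧ ε)) = 1 − 0.0211 = 0.9789

0.979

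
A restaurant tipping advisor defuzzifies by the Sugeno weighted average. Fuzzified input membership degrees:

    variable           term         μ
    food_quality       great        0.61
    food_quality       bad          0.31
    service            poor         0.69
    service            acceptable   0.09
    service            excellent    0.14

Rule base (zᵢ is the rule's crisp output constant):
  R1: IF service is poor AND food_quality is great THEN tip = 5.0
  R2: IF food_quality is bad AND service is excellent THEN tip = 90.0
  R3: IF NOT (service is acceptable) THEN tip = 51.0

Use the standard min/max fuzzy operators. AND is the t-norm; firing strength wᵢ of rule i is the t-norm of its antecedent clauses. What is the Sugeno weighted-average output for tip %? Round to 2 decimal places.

37.39

R1 (z=5.0): poor=0.69, great=0.61; AND[min(a, b)] → w = 0.61
R2 (z=90.0): bad=0.31, excellent=0.14; AND[min(a, b)] → w = 0.14
R3 (z=51.0): ¬acceptable=1−0.09=0.91 → w = 0.91
Weighted average = (0.61·5.0 + 0.14·90.0 + 0.91·51.0) / (0.61 + 0.14 + 0.91)
  = 62.0600 / 1.6600 = 37.39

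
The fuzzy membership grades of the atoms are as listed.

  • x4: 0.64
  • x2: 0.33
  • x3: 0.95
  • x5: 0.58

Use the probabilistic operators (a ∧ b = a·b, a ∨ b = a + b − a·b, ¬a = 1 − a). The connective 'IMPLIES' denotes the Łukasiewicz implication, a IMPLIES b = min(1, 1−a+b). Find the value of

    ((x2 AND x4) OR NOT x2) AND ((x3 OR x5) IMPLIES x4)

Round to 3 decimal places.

0.489

x2 AND x4 = a·b on (0.3300, 0.6400) = 0.2112
NOT x2 = 1 − 0.3300 = 0.6700
(x2 AND x4) OR NOT x2 = a + b − a·b on (0.2112, 0.6700) = 0.7397
x3 OR x5 = a + b − a·b on (0.9500, 0.5800) = 0.9790
(x3 OR x5) IMPLIES x4  [Łukasiewicz: min(1, 1−a+b)] with a=0.9790, b=0.6400 → 0.6610
((x2 AND x4) OR NOT x2) AND ((x3 OR x5) IMPLIES x4) = a·b on (0.7397, 0.6610) = 0.4889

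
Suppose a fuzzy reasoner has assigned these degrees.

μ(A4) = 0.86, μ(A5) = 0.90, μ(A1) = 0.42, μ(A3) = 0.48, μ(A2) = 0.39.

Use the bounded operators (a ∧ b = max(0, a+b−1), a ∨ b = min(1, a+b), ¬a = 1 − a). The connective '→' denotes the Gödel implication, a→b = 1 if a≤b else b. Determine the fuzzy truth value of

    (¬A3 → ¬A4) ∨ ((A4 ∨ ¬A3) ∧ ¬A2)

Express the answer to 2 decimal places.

0.75

¬A3 = 1 − 0.48 = 0.52
¬A4 = 1 − 0.86 = 0.14
¬A3 → ¬A4  [Gödel: 1 if a≤b else b] with a=0.52, b=0.14 → 0.14
¬A3 = 1 − 0.48 = 0.52
A4 ∨ ¬A3 = min(1, a+b) on (0.86, 0.52) = 1.00
¬A2 = 1 − 0.39 = 0.61
(A4 ∨ ¬A3) ∧ ¬A2 = max(0, a+b−1) on (1.00, 0.61) = 0.61
(¬A3 → ¬A4) ∨ ((A4 ∨ ¬A3) ∧ ¬A2) = min(1, a+b) on (0.14, 0.61) = 0.75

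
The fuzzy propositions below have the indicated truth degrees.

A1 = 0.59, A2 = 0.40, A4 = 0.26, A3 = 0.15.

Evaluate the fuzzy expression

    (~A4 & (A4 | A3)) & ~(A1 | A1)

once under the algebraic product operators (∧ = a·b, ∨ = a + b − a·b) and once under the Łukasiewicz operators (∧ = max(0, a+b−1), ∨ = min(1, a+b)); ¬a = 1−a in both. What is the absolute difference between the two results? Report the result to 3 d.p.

Under algebraic product:
  ~A4 = 1 − 0.2600 = 0.7400
  A4 | A3 = a + b − a·b on (0.2600, 0.1500) = 0.3710
  ~A4 & (A4 | A3) = a·b on (0.7400, 0.3710) = 0.2745
  A1 | A1 = a + b − a·b on (0.5900, 0.5900) = 0.8319
  ~(A1 | A1) = 1 − 0.8319 = 0.1681
  (~A4 & (A4 | A3)) & ~(A1 | A1) = a·b on (0.2745, 0.1681) = 0.0462
  → value = 0.0462
Under Łukasiewicz:
  ~A4 = 1 − 0.26 = 0.74
  A4 | A3 = min(1, a+b) on (0.26, 0.15) = 0.41
  ~A4 & (A4 | A3) = max(0, a+b−1) on (0.74, 0.41) = 0.15
  A1 | A1 = min(1, a+b) on (0.59, 0.59) = 1.00
  ~(A1 | A1) = 1 − 1.00 = 0.00
  (~A4 & (A4 | A3)) & ~(A1 | A1) = max(0, a+b−1) on (0.15, 0.00) = 0.00
  → value = 0.0000
|0.0462 − 0.0000| = 0.046

0.046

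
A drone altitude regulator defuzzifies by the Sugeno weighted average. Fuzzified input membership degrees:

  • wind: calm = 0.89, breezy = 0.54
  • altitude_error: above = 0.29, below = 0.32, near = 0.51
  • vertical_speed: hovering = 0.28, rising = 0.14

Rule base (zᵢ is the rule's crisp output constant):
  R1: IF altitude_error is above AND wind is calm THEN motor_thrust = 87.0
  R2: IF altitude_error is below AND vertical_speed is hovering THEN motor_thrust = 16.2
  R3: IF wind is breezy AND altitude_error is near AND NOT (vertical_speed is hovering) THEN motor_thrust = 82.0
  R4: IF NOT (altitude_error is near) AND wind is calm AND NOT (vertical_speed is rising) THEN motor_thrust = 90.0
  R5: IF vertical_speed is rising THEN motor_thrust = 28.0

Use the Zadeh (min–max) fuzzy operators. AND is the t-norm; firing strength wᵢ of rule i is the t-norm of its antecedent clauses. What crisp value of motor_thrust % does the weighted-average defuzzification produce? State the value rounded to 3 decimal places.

69.945

R1 (z=87.0): above=0.29, calm=0.89; AND[min(a, b)] → w = 0.29
R2 (z=16.2): below=0.32, hovering=0.28; AND[min(a, b)] → w = 0.28
R3 (z=82.0): breezy=0.54, near=0.51, ¬hovering=1−0.28=0.72; AND[min(a, b)] → w = 0.51
R4 (z=90.0): ¬near=1−0.51=0.49, calm=0.89, ¬rising=1−0.14=0.86; AND[min(a, b)] → w = 0.49
R5 (z=28.0): rising=0.14 → w = 0.14
Weighted average = (0.29·87.0 + 0.28·16.2 + 0.51·82.0 + 0.49·90.0 + 0.14·28.0) / (0.29 + 0.28 + 0.51 + 0.49 + 0.14)
  = 119.6060 / 1.7100 = 69.945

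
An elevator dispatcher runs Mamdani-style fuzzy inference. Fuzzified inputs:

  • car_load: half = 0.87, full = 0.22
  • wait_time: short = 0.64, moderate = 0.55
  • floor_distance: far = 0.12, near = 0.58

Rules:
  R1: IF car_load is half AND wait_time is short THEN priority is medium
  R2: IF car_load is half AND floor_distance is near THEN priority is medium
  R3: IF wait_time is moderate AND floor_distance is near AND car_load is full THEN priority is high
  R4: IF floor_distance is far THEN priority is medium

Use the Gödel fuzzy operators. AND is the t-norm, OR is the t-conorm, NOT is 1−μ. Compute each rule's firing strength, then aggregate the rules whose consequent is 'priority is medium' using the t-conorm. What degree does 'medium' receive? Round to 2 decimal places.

R1: half=0.87, short=0.64; AND[min(a, b)] → w = 0.64
R2: half=0.87, near=0.58; AND[min(a, b)] → w = 0.58
R3: moderate=0.55, near=0.58, full=0.22; AND[min(a, b)] → w = 0.22
R4: far=0.12 → w = 0.12
Rules with consequent 'medium': {R1, R2, R4} → strengths 0.64, 0.58, 0.12
Aggregate via t-conorm [max(a, b)]: 0.64

0.64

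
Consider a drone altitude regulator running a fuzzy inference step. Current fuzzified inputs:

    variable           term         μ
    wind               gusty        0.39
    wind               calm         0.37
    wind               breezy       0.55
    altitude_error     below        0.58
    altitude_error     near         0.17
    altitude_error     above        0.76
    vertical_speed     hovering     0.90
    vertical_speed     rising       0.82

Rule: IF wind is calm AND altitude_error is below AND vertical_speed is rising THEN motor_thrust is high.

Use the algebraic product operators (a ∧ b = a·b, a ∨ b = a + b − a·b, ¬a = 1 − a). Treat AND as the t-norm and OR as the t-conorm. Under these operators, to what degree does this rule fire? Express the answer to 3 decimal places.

firing strength: calm=0.37, below=0.58, rising=0.82; AND[a·b] → w = 0.1760

0.176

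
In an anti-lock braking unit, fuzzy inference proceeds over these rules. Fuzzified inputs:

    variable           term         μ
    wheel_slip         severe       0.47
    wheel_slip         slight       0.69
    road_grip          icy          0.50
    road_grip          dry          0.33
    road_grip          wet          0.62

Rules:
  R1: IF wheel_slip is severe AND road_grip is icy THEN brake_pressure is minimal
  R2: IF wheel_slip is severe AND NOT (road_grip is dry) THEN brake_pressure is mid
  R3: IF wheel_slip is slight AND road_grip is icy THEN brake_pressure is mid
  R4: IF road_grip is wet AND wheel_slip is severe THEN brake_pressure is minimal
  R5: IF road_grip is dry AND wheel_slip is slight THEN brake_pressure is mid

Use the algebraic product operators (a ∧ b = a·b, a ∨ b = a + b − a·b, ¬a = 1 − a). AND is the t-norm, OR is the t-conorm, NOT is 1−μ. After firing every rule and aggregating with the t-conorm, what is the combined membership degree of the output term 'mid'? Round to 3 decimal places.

R1: severe=0.47, icy=0.50; AND[a·b] → w = 0.2350
R2: severe=0.47, ¬dry=1−0.33=0.67; AND[a·b] → w = 0.3149
R3: slight=0.69, icy=0.50; AND[a·b] → w = 0.3450
R4: wet=0.62, severe=0.47; AND[a·b] → w = 0.2914
R5: dry=0.33, slight=0.69; AND[a·b] → w = 0.2277
Rules with consequent 'mid': {R2, R3, R5} → strengths 0.3149, 0.3450, 0.2277
Aggregate via t-conorm [a + b − a·b]: 0.6534

0.653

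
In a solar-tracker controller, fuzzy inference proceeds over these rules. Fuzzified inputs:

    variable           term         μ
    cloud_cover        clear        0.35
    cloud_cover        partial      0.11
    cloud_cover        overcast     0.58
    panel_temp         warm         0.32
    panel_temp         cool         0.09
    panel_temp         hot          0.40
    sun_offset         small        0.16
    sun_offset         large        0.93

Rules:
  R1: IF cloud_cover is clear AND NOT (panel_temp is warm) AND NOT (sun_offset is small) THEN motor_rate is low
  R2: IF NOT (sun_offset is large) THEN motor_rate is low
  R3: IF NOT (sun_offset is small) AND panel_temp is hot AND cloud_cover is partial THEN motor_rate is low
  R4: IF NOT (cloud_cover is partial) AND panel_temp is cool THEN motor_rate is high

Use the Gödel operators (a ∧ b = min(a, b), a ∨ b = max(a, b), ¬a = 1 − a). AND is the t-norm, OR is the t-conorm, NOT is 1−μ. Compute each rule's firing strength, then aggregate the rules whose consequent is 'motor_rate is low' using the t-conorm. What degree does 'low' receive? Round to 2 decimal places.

0.35

R1: clear=0.35, ¬warm=1−0.32=0.68, ¬small=1−0.16=0.84; AND[min(a, b)] → w = 0.35
R2: ¬large=1−0.93=0.07 → w = 0.07
R3: ¬small=1−0.16=0.84, hot=0.40, partial=0.11; AND[min(a, b)] → w = 0.11
R4: ¬partial=1−0.11=0.89, cool=0.09; AND[min(a, b)] → w = 0.09
Rules with consequent 'low': {R1, R2, R3} → strengths 0.35, 0.07, 0.11
Aggregate via t-conorm [max(a, b)]: 0.35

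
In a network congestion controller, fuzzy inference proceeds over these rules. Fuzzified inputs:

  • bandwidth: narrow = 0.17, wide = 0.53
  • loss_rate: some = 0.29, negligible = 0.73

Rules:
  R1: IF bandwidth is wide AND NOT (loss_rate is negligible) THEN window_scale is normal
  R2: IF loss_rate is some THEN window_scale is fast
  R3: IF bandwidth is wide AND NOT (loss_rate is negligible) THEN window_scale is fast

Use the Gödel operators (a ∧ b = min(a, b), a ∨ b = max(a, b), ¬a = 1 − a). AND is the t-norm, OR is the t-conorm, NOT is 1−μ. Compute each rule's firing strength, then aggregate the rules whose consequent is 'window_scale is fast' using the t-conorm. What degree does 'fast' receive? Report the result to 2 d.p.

0.29

R1: wide=0.53, ¬negligible=1−0.73=0.27; AND[min(a, b)] → w = 0.27
R2: some=0.29 → w = 0.29
R3: wide=0.53, ¬negligible=1−0.73=0.27; AND[min(a, b)] → w = 0.27
Rules with consequent 'fast': {R2, R3} → strengths 0.29, 0.27
Aggregate via t-conorm [max(a, b)]: 0.29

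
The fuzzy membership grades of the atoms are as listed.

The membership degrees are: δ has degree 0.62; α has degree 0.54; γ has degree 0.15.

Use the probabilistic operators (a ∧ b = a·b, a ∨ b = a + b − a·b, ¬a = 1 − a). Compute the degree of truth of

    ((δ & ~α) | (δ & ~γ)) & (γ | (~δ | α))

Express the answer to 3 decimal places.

0.501

~α = 1 − 0.5400 = 0.4600
δ & ~α = a·b on (0.6200, 0.4600) = 0.2852
~γ = 1 − 0.1500 = 0.8500
δ & ~γ = a·b on (0.6200, 0.8500) = 0.5270
(δ & ~α) | (δ & ~γ) = a + b − a·b on (0.2852, 0.5270) = 0.6619
~δ = 1 − 0.6200 = 0.3800
~δ | α = a + b − a·b on (0.3800, 0.5400) = 0.7148
γ | (~δ | α) = a + b − a·b on (0.1500, 0.7148) = 0.7576
((δ & ~α) | (δ & ~γ)) & (γ | (~δ | α)) = a·b on (0.6619, 0.7576) = 0.5014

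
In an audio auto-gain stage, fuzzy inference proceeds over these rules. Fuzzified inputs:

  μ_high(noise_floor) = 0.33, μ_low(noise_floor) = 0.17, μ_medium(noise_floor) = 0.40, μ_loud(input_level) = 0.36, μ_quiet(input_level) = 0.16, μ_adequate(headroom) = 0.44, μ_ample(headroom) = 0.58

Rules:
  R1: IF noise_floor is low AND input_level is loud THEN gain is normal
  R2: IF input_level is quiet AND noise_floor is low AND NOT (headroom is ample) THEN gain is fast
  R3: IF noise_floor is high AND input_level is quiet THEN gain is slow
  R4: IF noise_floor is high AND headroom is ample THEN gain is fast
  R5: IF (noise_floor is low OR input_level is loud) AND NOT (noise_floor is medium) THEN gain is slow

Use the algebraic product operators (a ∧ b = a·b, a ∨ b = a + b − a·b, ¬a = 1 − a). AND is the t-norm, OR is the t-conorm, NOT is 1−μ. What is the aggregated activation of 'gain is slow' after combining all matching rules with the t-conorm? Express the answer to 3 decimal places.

0.319

R1: low=0.17, loud=0.36; AND[a·b] → w = 0.0612
R2: quiet=0.16, low=0.17, ¬ample=1−0.58=0.42; AND[a·b] → w = 0.0114
R3: high=0.33, quiet=0.16; AND[a·b] → w = 0.0528
R4: high=0.33, ample=0.58; AND[a·b] → w = 0.1914
R5: (low=0.17 OR loud=0.36) = 0.4688; AND[a·b] with ¬medium=1−0.40=0.60 → w = 0.2813
Rules with consequent 'slow': {R3, R5} → strengths 0.0528, 0.2813
Aggregate via t-conorm [a + b − a·b]: 0.3192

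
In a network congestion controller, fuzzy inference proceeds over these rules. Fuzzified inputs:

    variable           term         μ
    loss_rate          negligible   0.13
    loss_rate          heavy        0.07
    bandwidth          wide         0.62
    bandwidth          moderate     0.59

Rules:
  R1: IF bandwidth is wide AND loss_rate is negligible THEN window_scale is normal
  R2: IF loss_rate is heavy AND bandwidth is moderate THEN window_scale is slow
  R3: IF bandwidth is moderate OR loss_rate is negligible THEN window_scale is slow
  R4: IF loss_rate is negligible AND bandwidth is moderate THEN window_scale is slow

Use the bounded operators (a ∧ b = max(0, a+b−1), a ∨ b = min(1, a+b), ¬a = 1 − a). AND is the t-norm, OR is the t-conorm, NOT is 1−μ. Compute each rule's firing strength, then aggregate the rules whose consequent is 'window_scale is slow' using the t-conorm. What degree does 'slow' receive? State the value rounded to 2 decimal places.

0.72

R1: wide=0.62, negligible=0.13; AND[max(0, a+b−1)] → w = 0.00
R2: heavy=0.07, moderate=0.59; AND[max(0, a+b−1)] → w = 0.00
R3: moderate=0.59, negligible=0.13; OR[min(1, a+b)] → w = 0.72
R4: negligible=0.13, moderate=0.59; AND[max(0, a+b−1)] → w = 0.00
Rules with consequent 'slow': {R2, R3, R4} → strengths 0.00, 0.72, 0.00
Aggregate via t-conorm [min(1, a+b)]: 0.72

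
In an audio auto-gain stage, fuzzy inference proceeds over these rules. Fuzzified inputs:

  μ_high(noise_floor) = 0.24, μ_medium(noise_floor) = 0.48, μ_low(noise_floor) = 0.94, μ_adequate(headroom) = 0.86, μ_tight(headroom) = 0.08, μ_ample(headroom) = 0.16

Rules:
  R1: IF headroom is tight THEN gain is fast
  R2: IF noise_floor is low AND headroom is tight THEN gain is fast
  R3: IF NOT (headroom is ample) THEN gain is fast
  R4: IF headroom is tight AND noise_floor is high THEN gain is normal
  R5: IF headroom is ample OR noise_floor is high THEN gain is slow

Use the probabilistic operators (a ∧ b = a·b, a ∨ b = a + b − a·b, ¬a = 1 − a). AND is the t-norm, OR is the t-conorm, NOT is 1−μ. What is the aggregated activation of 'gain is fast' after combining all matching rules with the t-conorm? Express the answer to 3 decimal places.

0.864

R1: tight=0.08 → w = 0.0800
R2: low=0.94, tight=0.08; AND[a·b] → w = 0.0752
R3: ¬ample=1−0.16=0.84 → w = 0.8400
R4: tight=0.08, high=0.24; AND[a·b] → w = 0.0192
R5: ample=0.16, high=0.24; OR[a + b − a·b] → w = 0.3616
Rules with consequent 'fast': {R1, R2, R3} → strengths 0.0800, 0.0752, 0.8400
Aggregate via t-conorm [a + b − a·b]: 0.8639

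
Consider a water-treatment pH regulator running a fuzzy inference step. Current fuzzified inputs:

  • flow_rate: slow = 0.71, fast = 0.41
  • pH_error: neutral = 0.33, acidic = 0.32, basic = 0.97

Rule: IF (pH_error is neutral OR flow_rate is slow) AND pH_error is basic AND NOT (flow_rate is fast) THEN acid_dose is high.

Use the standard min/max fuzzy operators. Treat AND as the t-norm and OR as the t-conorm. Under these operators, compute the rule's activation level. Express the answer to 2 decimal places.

0.59

firing strength: (neutral=0.33 OR slow=0.71) = 0.71; AND[min(a, b)] with basic=0.97, ¬fast=1−0.41=0.59 → w = 0.59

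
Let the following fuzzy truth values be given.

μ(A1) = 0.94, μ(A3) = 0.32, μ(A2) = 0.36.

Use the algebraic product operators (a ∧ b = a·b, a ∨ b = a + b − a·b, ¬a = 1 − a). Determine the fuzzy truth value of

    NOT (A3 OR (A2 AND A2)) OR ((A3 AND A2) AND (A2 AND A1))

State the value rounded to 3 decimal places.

A2 AND A2 = a·b on (0.3600, 0.3600) = 0.1296
A3 OR (A2 AND A2) = a + b − a·b on (0.3200, 0.1296) = 0.4081
NOT (A3 OR (A2 AND A2)) = 1 − 0.4081 = 0.5919
A3 AND A2 = a·b on (0.3200, 0.3600) = 0.1152
A2 AND A1 = a·b on (0.3600, 0.9400) = 0.3384
(A3 AND A2) AND (A2 AND A1) = a·b on (0.1152, 0.3384) = 0.0390
NOT (A3 OR (A2 AND A2)) OR ((A3 AND A2) AND (A2 AND A1)) = a + b − a·b on (0.5919, 0.0390) = 0.6078

0.608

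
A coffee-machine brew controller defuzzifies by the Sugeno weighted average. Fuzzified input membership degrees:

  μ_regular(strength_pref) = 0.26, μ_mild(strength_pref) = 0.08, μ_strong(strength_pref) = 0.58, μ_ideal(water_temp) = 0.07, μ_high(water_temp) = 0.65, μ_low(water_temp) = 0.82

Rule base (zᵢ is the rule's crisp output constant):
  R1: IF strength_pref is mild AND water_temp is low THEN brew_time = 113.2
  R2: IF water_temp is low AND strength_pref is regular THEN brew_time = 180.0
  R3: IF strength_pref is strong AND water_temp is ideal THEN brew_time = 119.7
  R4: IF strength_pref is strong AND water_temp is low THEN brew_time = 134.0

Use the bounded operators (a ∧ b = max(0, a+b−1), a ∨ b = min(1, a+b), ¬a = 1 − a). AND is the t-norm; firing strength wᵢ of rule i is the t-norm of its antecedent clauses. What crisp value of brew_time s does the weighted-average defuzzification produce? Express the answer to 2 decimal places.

141.67

R1 (z=113.2): mild=0.08, low=0.82; AND[max(0, a+b−1)] → w = 0.00
R2 (z=180.0): low=0.82, regular=0.26; AND[max(0, a+b−1)] → w = 0.08
R3 (z=119.7): strong=0.58, ideal=0.07; AND[max(0, a+b−1)] → w = 0.00
R4 (z=134.0): strong=0.58, low=0.82; AND[max(0, a+b−1)] → w = 0.40
Weighted average = (0.00·113.2 + 0.08·180.0 + 0.00·119.7 + 0.40·134.0) / (0.00 + 0.08 + 0.00 + 0.40)
  = 68.0000 / 0.4800 = 141.67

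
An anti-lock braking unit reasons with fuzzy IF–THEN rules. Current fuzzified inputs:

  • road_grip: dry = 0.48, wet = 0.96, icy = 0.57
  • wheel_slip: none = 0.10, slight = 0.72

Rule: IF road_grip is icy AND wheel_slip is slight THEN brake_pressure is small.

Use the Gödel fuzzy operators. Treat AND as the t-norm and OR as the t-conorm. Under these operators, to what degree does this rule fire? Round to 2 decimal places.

0.57

firing strength: icy=0.57, slight=0.72; AND[min(a, b)] → w = 0.57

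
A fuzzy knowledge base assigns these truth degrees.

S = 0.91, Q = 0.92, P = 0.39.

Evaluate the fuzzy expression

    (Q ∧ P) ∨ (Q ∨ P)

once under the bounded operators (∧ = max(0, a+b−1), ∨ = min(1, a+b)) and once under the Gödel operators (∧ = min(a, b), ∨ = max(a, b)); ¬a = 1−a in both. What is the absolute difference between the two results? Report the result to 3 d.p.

Under bounded:
  Q ∧ P = max(0, a+b−1) on (0.92, 0.39) = 0.31
  Q ∨ P = min(1, a+b) on (0.92, 0.39) = 1.00
  (Q ∧ P) ∨ (Q ∨ P) = min(1, a+b) on (0.31, 1.00) = 1.00
  → value = 1.0000
Under Gödel:
  Q ∧ P = min(a, b) on (0.92, 0.39) = 0.39
  Q ∨ P = max(a, b) on (0.92, 0.39) = 0.92
  (Q ∧ P) ∨ (Q ∨ P) = max(a, b) on (0.39, 0.92) = 0.92
  → value = 0.9200
|1.0000 − 0.9200| = 0.080

0.080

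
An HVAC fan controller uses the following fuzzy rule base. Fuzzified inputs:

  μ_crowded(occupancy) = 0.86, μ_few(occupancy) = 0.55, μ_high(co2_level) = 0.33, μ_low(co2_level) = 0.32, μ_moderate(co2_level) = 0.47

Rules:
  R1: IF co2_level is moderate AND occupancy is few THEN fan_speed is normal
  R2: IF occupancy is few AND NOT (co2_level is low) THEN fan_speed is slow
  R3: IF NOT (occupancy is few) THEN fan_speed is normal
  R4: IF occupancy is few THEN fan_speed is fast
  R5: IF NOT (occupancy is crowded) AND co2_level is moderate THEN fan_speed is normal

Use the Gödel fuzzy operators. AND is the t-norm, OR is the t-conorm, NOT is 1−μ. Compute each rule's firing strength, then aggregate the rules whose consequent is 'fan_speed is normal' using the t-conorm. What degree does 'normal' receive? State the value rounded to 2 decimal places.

R1: moderate=0.47, few=0.55; AND[min(a, b)] → w = 0.47
R2: few=0.55, ¬low=1−0.32=0.68; AND[min(a, b)] → w = 0.55
R3: ¬few=1−0.55=0.45 → w = 0.45
R4: few=0.55 → w = 0.55
R5: ¬crowded=1−0.86=0.14, moderate=0.47; AND[min(a, b)] → w = 0.14
Rules with consequent 'normal': {R1, R3, R5} → strengths 0.47, 0.45, 0.14
Aggregate via t-conorm [max(a, b)]: 0.47

0.47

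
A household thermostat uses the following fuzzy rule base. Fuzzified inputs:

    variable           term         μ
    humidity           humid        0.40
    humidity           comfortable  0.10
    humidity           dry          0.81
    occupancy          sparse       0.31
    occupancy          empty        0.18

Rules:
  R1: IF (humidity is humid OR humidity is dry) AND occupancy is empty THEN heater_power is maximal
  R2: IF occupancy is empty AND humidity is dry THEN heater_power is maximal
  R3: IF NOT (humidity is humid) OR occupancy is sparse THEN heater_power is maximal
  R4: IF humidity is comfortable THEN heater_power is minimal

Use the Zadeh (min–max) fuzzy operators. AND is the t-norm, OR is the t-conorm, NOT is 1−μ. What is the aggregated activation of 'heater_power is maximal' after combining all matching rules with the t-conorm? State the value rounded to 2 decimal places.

R1: (humid=0.40 OR dry=0.81) = 0.81; AND[min(a, b)] with empty=0.18 → w = 0.18
R2: empty=0.18, dry=0.81; AND[min(a, b)] → w = 0.18
R3: ¬humid=1−0.40=0.60, sparse=0.31; OR[max(a, b)] → w = 0.60
R4: comfortable=0.10 → w = 0.10
Rules with consequent 'maximal': {R1, R2, R3} → strengths 0.18, 0.18, 0.60
Aggregate via t-conorm [max(a, b)]: 0.60

0.60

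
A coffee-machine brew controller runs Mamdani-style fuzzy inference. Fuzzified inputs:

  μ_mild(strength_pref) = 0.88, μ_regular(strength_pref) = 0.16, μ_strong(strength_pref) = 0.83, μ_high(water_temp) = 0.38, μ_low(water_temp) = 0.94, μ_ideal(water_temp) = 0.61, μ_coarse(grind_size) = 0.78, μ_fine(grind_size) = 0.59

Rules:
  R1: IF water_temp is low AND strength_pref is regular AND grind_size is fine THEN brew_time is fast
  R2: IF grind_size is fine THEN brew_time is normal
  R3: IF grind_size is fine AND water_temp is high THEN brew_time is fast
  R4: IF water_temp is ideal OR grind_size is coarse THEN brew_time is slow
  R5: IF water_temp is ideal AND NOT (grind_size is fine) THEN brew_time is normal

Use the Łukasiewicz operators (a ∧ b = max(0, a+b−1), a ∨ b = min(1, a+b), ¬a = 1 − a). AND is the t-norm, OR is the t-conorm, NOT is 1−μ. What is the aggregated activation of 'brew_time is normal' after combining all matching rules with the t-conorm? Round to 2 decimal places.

0.61

R1: low=0.94, regular=0.16, fine=0.59; AND[max(0, a+b−1)] → w = 0.00
R2: fine=0.59 → w = 0.59
R3: fine=0.59, high=0.38; AND[max(0, a+b−1)] → w = 0.00
R4: ideal=0.61, coarse=0.78; OR[min(1, a+b)] → w = 1.00
R5: ideal=0.61, ¬fine=1−0.59=0.41; AND[max(0, a+b−1)] → w = 0.02
Rules with consequent 'normal': {R2, R5} → strengths 0.59, 0.02
Aggregate via t-conorm [min(1, a+b)]: 0.61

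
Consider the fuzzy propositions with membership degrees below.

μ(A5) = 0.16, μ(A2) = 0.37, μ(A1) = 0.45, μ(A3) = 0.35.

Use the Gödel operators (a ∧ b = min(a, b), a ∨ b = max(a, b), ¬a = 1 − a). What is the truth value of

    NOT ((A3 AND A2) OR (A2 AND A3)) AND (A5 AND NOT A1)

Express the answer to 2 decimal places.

0.16

A3 AND A2 = min(a, b) on (0.35, 0.37) = 0.35
A2 AND A3 = min(a, b) on (0.37, 0.35) = 0.35
(A3 AND A2) OR (A2 AND A3) = max(a, b) on (0.35, 0.35) = 0.35
NOT ((A3 AND A2) OR (A2 AND A3)) = 1 − 0.35 = 0.65
NOT A1 = 1 − 0.45 = 0.55
A5 AND NOT A1 = min(a, b) on (0.16, 0.55) = 0.16
NOT ((A3 AND A2) OR (A2 AND A3)) AND (A5 AND NOT A1) = min(a, b) on (0.65, 0.16) = 0.16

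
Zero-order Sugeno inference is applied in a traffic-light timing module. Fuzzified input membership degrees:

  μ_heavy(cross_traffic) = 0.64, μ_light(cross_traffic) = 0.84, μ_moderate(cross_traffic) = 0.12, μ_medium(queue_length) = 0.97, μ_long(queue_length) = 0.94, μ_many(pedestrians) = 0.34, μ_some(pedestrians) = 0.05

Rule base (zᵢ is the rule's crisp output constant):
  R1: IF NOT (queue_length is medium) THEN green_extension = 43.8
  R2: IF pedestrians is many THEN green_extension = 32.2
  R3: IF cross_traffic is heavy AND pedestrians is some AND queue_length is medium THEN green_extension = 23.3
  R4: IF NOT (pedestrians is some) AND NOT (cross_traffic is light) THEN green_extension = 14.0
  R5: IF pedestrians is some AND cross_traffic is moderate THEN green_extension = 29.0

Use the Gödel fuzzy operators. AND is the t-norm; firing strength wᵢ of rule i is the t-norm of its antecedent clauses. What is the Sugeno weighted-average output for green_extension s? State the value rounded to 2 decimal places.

R1 (z=43.8): ¬medium=1−0.97=0.03 → w = 0.03
R2 (z=32.2): many=0.34 → w = 0.34
R3 (z=23.3): heavy=0.64, some=0.05, medium=0.97; AND[min(a, b)] → w = 0.05
R4 (z=14.0): ¬some=1−0.05=0.95, ¬light=1−0.84=0.16; AND[min(a, b)] → w = 0.16
R5 (z=29.0): some=0.05, moderate=0.12; AND[min(a, b)] → w = 0.05
Weighted average = (0.03·43.8 + 0.34·32.2 + 0.05·23.3 + 0.16·14.0 + 0.05·29.0) / (0.03 + 0.34 + 0.05 + 0.16 + 0.05)
  = 17.1170 / 0.6300 = 27.17

27.17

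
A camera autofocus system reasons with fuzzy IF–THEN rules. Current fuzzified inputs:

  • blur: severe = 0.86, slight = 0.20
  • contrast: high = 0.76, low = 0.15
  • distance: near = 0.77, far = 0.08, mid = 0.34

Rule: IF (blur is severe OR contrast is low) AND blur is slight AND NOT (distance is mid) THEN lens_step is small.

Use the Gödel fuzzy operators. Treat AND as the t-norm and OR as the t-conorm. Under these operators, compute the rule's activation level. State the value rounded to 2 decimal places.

0.20

firing strength: (severe=0.86 OR low=0.15) = 0.86; AND[min(a, b)] with slight=0.20, ¬mid=1−0.34=0.66 → w = 0.20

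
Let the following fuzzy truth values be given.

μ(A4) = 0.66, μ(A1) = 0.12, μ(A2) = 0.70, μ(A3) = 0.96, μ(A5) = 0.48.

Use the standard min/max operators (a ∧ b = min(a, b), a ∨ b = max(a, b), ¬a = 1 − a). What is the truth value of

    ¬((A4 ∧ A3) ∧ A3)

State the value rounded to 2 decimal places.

A4 ∧ A3 = min(a, b) on (0.66, 0.96) = 0.66
(A4 ∧ A3) ∧ A3 = min(a, b) on (0.66, 0.96) = 0.66
¬((A4 ∧ A3) ∧ A3) = 1 − 0.66 = 0.34

0.34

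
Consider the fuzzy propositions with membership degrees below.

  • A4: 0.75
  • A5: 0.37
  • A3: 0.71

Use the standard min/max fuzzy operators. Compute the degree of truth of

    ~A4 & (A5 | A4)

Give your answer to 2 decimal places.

~A4 = 1 − 0.75 = 0.25
A5 | A4 = max(a, b) on (0.37, 0.75) = 0.75
~A4 & (A5 | A4) = min(a, b) on (0.25, 0.75) = 0.25

0.25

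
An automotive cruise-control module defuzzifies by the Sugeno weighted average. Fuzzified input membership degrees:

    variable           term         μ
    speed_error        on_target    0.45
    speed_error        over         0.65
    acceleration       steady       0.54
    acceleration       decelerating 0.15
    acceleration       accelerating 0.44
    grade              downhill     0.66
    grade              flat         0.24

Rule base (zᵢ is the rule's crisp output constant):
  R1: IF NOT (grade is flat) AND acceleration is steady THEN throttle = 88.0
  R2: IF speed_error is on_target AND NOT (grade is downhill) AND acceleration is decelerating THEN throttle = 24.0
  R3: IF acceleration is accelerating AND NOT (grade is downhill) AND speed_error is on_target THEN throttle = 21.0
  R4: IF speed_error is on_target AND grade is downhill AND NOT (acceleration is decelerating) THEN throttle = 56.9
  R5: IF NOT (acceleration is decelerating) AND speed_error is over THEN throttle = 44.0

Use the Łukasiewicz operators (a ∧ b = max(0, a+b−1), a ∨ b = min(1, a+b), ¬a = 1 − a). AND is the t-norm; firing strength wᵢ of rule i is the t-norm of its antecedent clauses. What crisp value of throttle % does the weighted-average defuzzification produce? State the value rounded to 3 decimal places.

R1 (z=88.0): ¬flat=1−0.24=0.76, steady=0.54; AND[max(0, a+b−1)] → w = 0.30
R2 (z=24.0): on_target=0.45, ¬downhill=1−0.66=0.34, decelerating=0.15; AND[max(0, a+b−1)] → w = 0.00
R3 (z=21.0): accelerating=0.44, ¬downhill=1−0.66=0.34, on_target=0.45; AND[max(0, a+b−1)] → w = 0.00
R4 (z=56.9): on_target=0.45, downhill=0.66, ¬decelerating=1−0.15=0.85; AND[max(0, a+b−1)] → w = 0.00
R5 (z=44.0): ¬decelerating=1−0.15=0.85, over=0.65; AND[max(0, a+b−1)] → w = 0.50
Weighted average = (0.30·88.0 + 0.00·24.0 + 0.00·21.0 + 0.00·56.9 + 0.50·44.0) / (0.30 + 0.00 + 0.00 + 0.00 + 0.50)
  = 48.4000 / 0.8000 = 60.500

60.500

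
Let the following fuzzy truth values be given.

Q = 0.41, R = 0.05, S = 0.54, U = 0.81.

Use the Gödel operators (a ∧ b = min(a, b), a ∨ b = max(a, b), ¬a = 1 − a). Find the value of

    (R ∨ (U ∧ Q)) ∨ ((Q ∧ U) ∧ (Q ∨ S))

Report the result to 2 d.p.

0.41

U ∧ Q = min(a, b) on (0.81, 0.41) = 0.41
R ∨ (U ∧ Q) = max(a, b) on (0.05, 0.41) = 0.41
Q ∧ U = min(a, b) on (0.41, 0.81) = 0.41
Q ∨ S = max(a, b) on (0.41, 0.54) = 0.54
(Q ∧ U) ∧ (Q ∨ S) = min(a, b) on (0.41, 0.54) = 0.41
(R ∨ (U ∧ Q)) ∨ ((Q ∧ U) ∧ (Q ∨ S)) = max(a, b) on (0.41, 0.41) = 0.41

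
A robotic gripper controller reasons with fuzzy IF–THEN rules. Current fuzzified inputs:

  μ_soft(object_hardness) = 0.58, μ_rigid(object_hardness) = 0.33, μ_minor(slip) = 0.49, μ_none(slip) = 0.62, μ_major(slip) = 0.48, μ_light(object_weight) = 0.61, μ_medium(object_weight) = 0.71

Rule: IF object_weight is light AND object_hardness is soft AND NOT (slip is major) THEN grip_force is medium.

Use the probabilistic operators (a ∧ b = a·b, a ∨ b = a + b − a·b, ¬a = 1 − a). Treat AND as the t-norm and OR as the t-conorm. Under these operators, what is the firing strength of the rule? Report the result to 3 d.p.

firing strength: light=0.61, soft=0.58, ¬major=1−0.48=0.52; AND[a·b] → w = 0.1840

0.184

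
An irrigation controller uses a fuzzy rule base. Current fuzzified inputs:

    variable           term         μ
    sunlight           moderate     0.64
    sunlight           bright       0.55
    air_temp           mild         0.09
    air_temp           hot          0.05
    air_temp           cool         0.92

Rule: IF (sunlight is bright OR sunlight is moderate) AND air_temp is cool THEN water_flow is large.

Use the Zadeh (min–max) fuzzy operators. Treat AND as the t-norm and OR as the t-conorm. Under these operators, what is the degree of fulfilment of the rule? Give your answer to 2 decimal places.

firing strength: (bright=0.55 OR moderate=0.64) = 0.64; AND[min(a, b)] with cool=0.92 → w = 0.64

0.64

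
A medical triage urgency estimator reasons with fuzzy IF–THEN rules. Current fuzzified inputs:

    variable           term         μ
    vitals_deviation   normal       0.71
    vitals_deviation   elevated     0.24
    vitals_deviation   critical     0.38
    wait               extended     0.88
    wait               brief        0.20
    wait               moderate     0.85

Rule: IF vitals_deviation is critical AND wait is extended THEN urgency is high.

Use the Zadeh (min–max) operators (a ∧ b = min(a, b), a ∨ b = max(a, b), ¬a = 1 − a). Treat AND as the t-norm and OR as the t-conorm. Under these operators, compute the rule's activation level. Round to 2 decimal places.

firing strength: critical=0.38, extended=0.88; AND[min(a, b)] → w = 0.38

0.38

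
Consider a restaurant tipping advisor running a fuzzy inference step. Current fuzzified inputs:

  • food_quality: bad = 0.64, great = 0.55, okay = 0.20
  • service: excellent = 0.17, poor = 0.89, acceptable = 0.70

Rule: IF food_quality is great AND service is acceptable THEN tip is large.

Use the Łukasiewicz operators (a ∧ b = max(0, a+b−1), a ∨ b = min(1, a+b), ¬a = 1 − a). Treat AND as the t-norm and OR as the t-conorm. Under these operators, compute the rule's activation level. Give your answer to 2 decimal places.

firing strength: great=0.55, acceptable=0.70; AND[max(0, a+b−1)] → w = 0.25

0.25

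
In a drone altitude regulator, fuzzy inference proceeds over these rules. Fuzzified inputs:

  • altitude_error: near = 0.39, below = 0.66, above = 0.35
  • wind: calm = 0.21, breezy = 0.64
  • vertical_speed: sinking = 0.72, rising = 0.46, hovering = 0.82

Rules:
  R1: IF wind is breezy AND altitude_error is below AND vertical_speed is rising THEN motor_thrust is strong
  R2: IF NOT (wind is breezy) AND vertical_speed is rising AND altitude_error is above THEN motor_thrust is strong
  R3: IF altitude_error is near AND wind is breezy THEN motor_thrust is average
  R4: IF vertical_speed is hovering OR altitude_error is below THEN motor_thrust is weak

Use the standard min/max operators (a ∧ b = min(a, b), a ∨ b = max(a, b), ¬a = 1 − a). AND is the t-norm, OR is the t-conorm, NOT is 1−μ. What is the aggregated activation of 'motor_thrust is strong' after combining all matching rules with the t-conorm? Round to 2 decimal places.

R1: breezy=0.64, below=0.66, rising=0.46; AND[min(a, b)] → w = 0.46
R2: ¬breezy=1−0.64=0.36, rising=0.46, above=0.35; AND[min(a, b)] → w = 0.35
R3: near=0.39, breezy=0.64; AND[min(a, b)] → w = 0.39
R4: hovering=0.82, below=0.66; OR[max(a, b)] → w = 0.82
Rules with consequent 'strong': {R1, R2} → strengths 0.46, 0.35
Aggregate via t-conorm [max(a, b)]: 0.46

0.46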